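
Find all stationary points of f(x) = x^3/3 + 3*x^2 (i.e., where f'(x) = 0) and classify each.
f'(x) = x*(x + 6)

Solve f'(x) = 0:
  Factor: x^2 + 6*x = x*(x + 6) = 0.
  ⇒ x = -6, 0

f''(x) = 2*x + 6
Second-derivative test at each critical point:
  f''(-6) = -6 < 0 → local maximum
  f''(0) = 6 > 0 → local minimum

Critical points: x = -6 (local maximum); x = 0 (local minimum)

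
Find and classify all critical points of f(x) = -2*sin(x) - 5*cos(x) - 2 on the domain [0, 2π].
f'(x) = 5*sin(x) - 2*cos(x)

Solve f'(x) = 0 on [0, 2π]:
  f'(x) = 0 ⇔ -2*cos(x) = -5*sin(x) ⇔ tan(x) = 2/5, i.e. x = arctan(2/5) + nπ; keep the solutions lying in [0, 2π].
  ⇒ x = atan(2/5) ≈ 0.3805, atan(2/5) + pi ≈ 3.5221

f''(x) = 2*sin(x) + 5*cos(x)
Second-derivative test at each critical point:
  f''(0.3805) = 5.3852 > 0 → local minimum
  f''(3.5221) = -5.3852 < 0 → local maximum

Critical points: x = atan(2/5) ≈ 0.3805 (local minimum); x = atan(2/5) + pi ≈ 3.5221 (local maximum)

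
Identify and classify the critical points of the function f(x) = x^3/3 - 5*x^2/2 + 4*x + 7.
f'(x) = x^2 - 5*x + 4

Solve f'(x) = 0:
  Factor: x^2 - 5*x + 4 = (x - 4)*(x - 1) = 0.
  ⇒ x = 1, 4

f''(x) = 2*x - 5
Second-derivative test at each critical point:
  f''(1) = -3 < 0 → local maximum
  f''(4) = 3 > 0 → local minimum

Critical points: x = 1 (local maximum); x = 4 (local minimum)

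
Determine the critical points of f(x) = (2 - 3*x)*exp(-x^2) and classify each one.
f'(x) = (2*x*(3*x - 2) - 3)*exp(-x^2)

Solve f'(x) = 0:
  f'(x) = (6*x^2 - 4*x - 3)·exp(-x^2) and exp(-x^2) > 0 for every x, so f'(x) = 0 ⇔ 6*x^2 - 4*x - 3 = 0.
  6*x^2 - 4*x - 3 = 0 has no rational roots; quadratic formula: x = (4 ± √88)/12.
  ⇒ x = 1/3 - sqrt(22)/6 ≈ -0.4484, 1/3 + sqrt(22)/6 ≈ 1.1151

f''(x) = 2*(2*x^2*(2 - 3*x) + 9*x - 2)*exp(-x^2)
Second-derivative test at each critical point:
  f''(-0.4484) = -7.6722 < 0 → local maximum
  f''(1.1151) = 2.7055 > 0 → local minimum

Critical points: x = 1/3 - sqrt(22)/6 ≈ -0.4484 (local maximum); x = 1/3 + sqrt(22)/6 ≈ 1.1151 (local minimum)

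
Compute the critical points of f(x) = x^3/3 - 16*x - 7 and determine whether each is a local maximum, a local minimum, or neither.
f'(x) = x^2 - 16

Solve f'(x) = 0:
  Factor: x^2 - 16 = (x - 4)*(x + 4) = 0.
  ⇒ x = -4, 4

f''(x) = 2*x
Second-derivative test at each critical point:
  f''(-4) = -8 < 0 → local maximum
  f''(4) = 8 > 0 → local minimum

Critical points: x = -4 (local maximum); x = 4 (local minimum)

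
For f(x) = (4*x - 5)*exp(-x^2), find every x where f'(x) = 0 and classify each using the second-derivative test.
f'(x) = 2*(-x*(4*x - 5) + 2)*exp(-x^2)

Solve f'(x) = 0:
  f'(x) = (-8*x^2 + 10*x + 4)·exp(-x^2) and exp(-x^2) > 0 for every x, so f'(x) = 0 ⇔ -8*x^2 + 10*x + 4 = 0.
  Factor: -8*x^2 + 10*x + 4 = -2*(4*x^2 - 5*x - 2); 4*x^2 - 5*x - 2 = 0 has no rational roots; quadratic formula: x = (5 ± √57)/8.
  ⇒ x = 5/8 - sqrt(57)/8 ≈ -0.3187, 5/8 + sqrt(57)/8 ≈ 1.5687

f''(x) = 2*(2*x^2*(4*x - 5) - 12*x + 5)*exp(-x^2)
Second-derivative test at each critical point:
  f''(-0.3187) = 13.6411 > 0 → local minimum
  f''(1.5687) = -1.2889 < 0 → local maximum

Critical points: x = 5/8 - sqrt(57)/8 ≈ -0.3187 (local minimum); x = 5/8 + sqrt(57)/8 ≈ 1.5687 (local maximum)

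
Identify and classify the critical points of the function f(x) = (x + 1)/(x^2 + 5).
f'(x) = (x^2 - 2*x*(x + 1) + 5)/(x^2 + 5)^2

Solve f'(x) = 0:
  f'(x) = -(x^2 + 2*x - 5)/(x^2 + 5)^2; the denominator is positive wherever f is defined, so f'(x) = 0 ⇔ -x^2 - 2*x + 5 = 0.
  x^2 + 2*x - 5 = 0 has no rational roots; quadratic formula: x = (-2 ± √24)/2.
  ⇒ x = -sqrt(6) - 1 ≈ -3.4495, -1 + sqrt(6) ≈ 1.4495

f''(x) = 2*(4*x^2*(x + 1) - (3*x + 1)*(x^2 + 5))/(x^2 + 5)^3
Second-derivative test at each critical point:
  f''(-3.4495) = 0.0172 > 0 → local minimum
  f''(1.4495) = -0.0972 < 0 → local maximum

Critical points: x = -sqrt(6) - 1 ≈ -3.4495 (local minimum); x = -1 + sqrt(6) ≈ 1.4495 (local maximum)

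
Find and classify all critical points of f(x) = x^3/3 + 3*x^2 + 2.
f'(x) = x*(x + 6)

Solve f'(x) = 0:
  Factor: x^2 + 6*x = x*(x + 6) = 0.
  ⇒ x = -6, 0

f''(x) = 2*x + 6
Second-derivative test at each critical point:
  f''(-6) = -6 < 0 → local maximum
  f''(0) = 6 > 0 → local minimum

Critical points: x = -6 (local maximum); x = 0 (local minimum)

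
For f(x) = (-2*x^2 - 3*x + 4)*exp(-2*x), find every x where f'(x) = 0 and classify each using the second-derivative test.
f'(x) = (4*x^2 + 2*x - 11)*exp(-2*x)

Solve f'(x) = 0:
  f'(x) = (4*x^2 + 2*x - 11)·exp(-2*x) and exp(-2*x) > 0 for every x, so f'(x) = 0 ⇔ 4*x^2 + 2*x - 11 = 0.
  4*x^2 + 2*x - 11 = 0 has no rational roots; quadratic formula: x = (-2 ± √180)/8.
  ⇒ x = -3*sqrt(5)/4 - 1/4 ≈ -1.9271, -1/4 + 3*sqrt(5)/4 ≈ 1.4271

f''(x) = 4*(-2*x^2 + x + 6)*exp(-2*x)
Second-derivative test at each critical point:
  f''(-1.9271) = -633.0696 < 0 → local maximum
  f''(1.4271) = 0.7729 > 0 → local minimum

Critical points: x = -3*sqrt(5)/4 - 1/4 ≈ -1.9271 (local maximum); x = -1/4 + 3*sqrt(5)/4 ≈ 1.4271 (local minimum)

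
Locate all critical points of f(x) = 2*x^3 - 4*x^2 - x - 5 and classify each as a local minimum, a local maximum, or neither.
f'(x) = 6*x^2 - 8*x - 1

Solve f'(x) = 0:
  6*x^2 - 8*x - 1 = 0 has no rational roots; quadratic formula: x = (8 ± √88)/12.
  ⇒ x = 2/3 - sqrt(22)/6 ≈ -0.1151, 2/3 + sqrt(22)/6 ≈ 1.4484

f''(x) = 12*x - 8
Second-derivative test at each critical point:
  f''(-0.1151) = -9.3808 < 0 → local maximum
  f''(1.4484) = 9.3808 > 0 → local minimum

Critical points: x = 2/3 - sqrt(22)/6 ≈ -0.1151 (local maximum); x = 2/3 + sqrt(22)/6 ≈ 1.4484 (local minimum)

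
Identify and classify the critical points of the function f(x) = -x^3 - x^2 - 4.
f'(x) = x*(-3*x - 2)

Solve f'(x) = 0:
  Factor: -3*x^2 - 2*x = -x*(3*x + 2) = 0.
  ⇒ x = -2/3, 0

f''(x) = -6*x - 2
Second-derivative test at each critical point:
  f''(-2/3) = 2 > 0 → local minimum
  f''(0) = -2 < 0 → local maximum

Critical points: x = -2/3 (local minimum); x = 0 (local maximum)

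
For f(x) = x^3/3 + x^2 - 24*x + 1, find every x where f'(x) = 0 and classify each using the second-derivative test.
f'(x) = x^2 + 2*x - 24

Solve f'(x) = 0:
  Factor: x^2 + 2*x - 24 = (x - 4)*(x + 6) = 0.
  ⇒ x = -6, 4

f''(x) = 2*x + 2
Second-derivative test at each critical point:
  f''(-6) = -10 < 0 → local maximum
  f''(4) = 10 > 0 → local minimum

Critical points: x = -6 (local maximum); x = 4 (local minimum)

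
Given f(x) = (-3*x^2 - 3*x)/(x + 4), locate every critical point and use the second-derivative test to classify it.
f'(x) = 3*(-x^2 - 8*x - 4)/(x^2 + 8*x + 16)

Solve f'(x) = 0:
  f'(x) = -3*(x^2 + 8*x + 4)/(x + 4)^2; the denominator is positive wherever f is defined, so f'(x) = 0 ⇔ -3*x^2 - 24*x - 12 = 0.
  Factor: -3*x^2 - 24*x - 12 = -3*(x^2 + 8*x + 4); x^2 + 8*x + 4 = 0 has no rational roots; quadratic formula: x = (-8 ± √48)/2.
  ⇒ x = -4 - 2*sqrt(3) ≈ -7.4641, -4 + 2*sqrt(3) ≈ -0.5359

f''(x) = -72/(x^3 + 12*x^2 + 48*x + 64)
Second-derivative test at each critical point:
  f''(-7.4641) = 1.7321 > 0 → local minimum
  f''(-0.5359) = -1.7321 < 0 → local maximum

Critical points: x = -4 - 2*sqrt(3) ≈ -7.4641 (local minimum); x = -4 + 2*sqrt(3) ≈ -0.5359 (local maximum)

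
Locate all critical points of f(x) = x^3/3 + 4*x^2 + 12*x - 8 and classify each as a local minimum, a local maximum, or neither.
f'(x) = x^2 + 8*x + 12

Solve f'(x) = 0:
  Factor: x^2 + 8*x + 12 = (x + 2)*(x + 6) = 0.
  ⇒ x = -6, -2

f''(x) = 2*x + 8
Second-derivative test at each critical point:
  f''(-6) = -4 < 0 → local maximum
  f''(-2) = 4 > 0 → local minimum

Critical points: x = -6 (local maximum); x = -2 (local minimum)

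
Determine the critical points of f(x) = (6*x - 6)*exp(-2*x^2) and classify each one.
f'(x) = 6*(-4*x*(x - 1) + 1)*exp(-2*x^2)

Solve f'(x) = 0:
  f'(x) = (-24*x^2 + 24*x + 6)·exp(-2*x^2) and exp(-2*x^2) > 0 for every x, so f'(x) = 0 ⇔ -24*x^2 + 24*x + 6 = 0.
  Factor: -24*x^2 + 24*x + 6 = -6*(4*x^2 - 4*x - 1); 4*x^2 - 4*x - 1 = 0 has no rational roots; quadratic formula: x = (4 ± √32)/8.
  ⇒ x = 1/2 - sqrt(2)/2 ≈ -0.2071, 1/2 + sqrt(2)/2 ≈ 1.2071

f''(x) = 24*(4*x^2*(x - 1) - 3*x + 1)*exp(-2*x^2)
Second-derivative test at each critical point:
  f''(-0.2071) = 31.1508 > 0 → local minimum
  f''(1.2071) = -1.8412 < 0 → local maximum

Critical points: x = 1/2 - sqrt(2)/2 ≈ -0.2071 (local minimum); x = 1/2 + sqrt(2)/2 ≈ 1.2071 (local maximum)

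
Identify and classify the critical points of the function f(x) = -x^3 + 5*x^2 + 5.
f'(x) = x*(10 - 3*x)

Solve f'(x) = 0:
  Factor: -3*x^2 + 10*x = -x*(3*x - 10) = 0.
  ⇒ x = 0, 10/3

f''(x) = 10 - 6*x
Second-derivative test at each critical point:
  f''(0) = 10 > 0 → local minimum
  f''(10/3) = -10 < 0 → local maximum

Critical points: x = 0 (local minimum); x = 10/3 (local maximum)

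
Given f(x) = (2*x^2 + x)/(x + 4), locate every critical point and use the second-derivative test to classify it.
f'(x) = 2*(x^2 + 8*x + 2)/(x^2 + 8*x + 16)

Solve f'(x) = 0:
  f'(x) = 2*(x^2 + 8*x + 2)/(x + 4)^2; the denominator is positive wherever f is defined, so f'(x) = 0 ⇔ 2*x^2 + 16*x + 4 = 0.
  Factor: 2*x^2 + 16*x + 4 = 2*(x^2 + 8*x + 2); x^2 + 8*x + 2 = 0 has no rational roots; quadratic formula: x = (-8 ± √56)/2.
  ⇒ x = -4 - sqrt(14) ≈ -7.7417, -4 + sqrt(14) ≈ -0.2583

f''(x) = 56/(x^3 + 12*x^2 + 48*x + 64)
Second-derivative test at each critical point:
  f''(-7.7417) = -1.0690 < 0 → local maximum
  f''(-0.2583) = 1.0690 > 0 → local minimum

Critical points: x = -4 - sqrt(14) ≈ -7.7417 (local maximum); x = -4 + sqrt(14) ≈ -0.2583 (local minimum)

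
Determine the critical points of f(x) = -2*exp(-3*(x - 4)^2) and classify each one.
f'(x) = 12*(x - 4)*exp(-3*(x - 4)^2)

Solve f'(x) = 0:
  f'(x) = (12*x - 48)·exp(-3*(x - 4)^2) and exp(-3*(x - 4)^2) > 0 for every x, so f'(x) = 0 ⇔ 12*x - 48 = 0.
  Factor: 12*x - 48 = 12*(x - 4) = 0.
  ⇒ x = 4

f''(x) = 12*(1 - 6*(x - 4)^2)*exp(-3*(x - 4)^2)
Second-derivative test at each critical point:
  f''(4) = 12 > 0 → local minimum

Critical points: x = 4 (local minimum)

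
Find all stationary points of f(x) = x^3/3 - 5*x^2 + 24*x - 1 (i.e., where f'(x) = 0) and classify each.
f'(x) = x^2 - 10*x + 24

Solve f'(x) = 0:
  Factor: x^2 - 10*x + 24 = (x - 6)*(x - 4) = 0.
  ⇒ x = 4, 6

f''(x) = 2*x - 10
Second-derivative test at each critical point:
  f''(4) = -2 < 0 → local maximum
  f''(6) = 2 > 0 → local minimum

Critical points: x = 4 (local maximum); x = 6 (local minimum)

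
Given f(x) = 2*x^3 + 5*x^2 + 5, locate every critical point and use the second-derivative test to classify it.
f'(x) = 2*x*(3*x + 5)

Solve f'(x) = 0:
  Factor: 6*x^2 + 10*x = 2*x*(3*x + 5) = 0.
  ⇒ x = -5/3, 0

f''(x) = 12*x + 10
Second-derivative test at each critical point:
  f''(-5/3) = -10 < 0 → local maximum
  f''(0) = 10 > 0 → local minimum

Critical points: x = -5/3 (local maximum); x = 0 (local minimum)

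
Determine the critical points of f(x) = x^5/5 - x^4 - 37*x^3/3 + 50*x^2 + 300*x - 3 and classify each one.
f'(x) = x^4 - 4*x^3 - 37*x^2 + 100*x + 300

Solve f'(x) = 0:
  Factor: x^4 - 4*x^3 - 37*x^2 + 100*x + 300 = (x - 6)*(x - 5)*(x + 2)*(x + 5) = 0.
  ⇒ x = -5, -2, 5, 6

f''(x) = 4*x^3 - 12*x^2 - 74*x + 100
Second-derivative test at each critical point:
  f''(-5) = -330 < 0 → local maximum
  f''(-2) = 168 > 0 → local minimum
  f''(5) = -70 < 0 → local maximum
  f''(6) = 88 > 0 → local minimum

Critical points: x = -5 (local maximum); x = -2 (local minimum); x = 5 (local maximum); x = 6 (local minimum)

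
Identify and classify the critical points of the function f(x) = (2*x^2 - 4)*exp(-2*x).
f'(x) = 4*(-x^2 + x + 2)*exp(-2*x)

Solve f'(x) = 0:
  f'(x) = (-4*x^2 + 4*x + 8)·exp(-2*x) and exp(-2*x) > 0 for every x, so f'(x) = 0 ⇔ -4*x^2 + 4*x + 8 = 0.
  Factor: -4*x^2 + 4*x + 8 = -4*(x - 2)*(x + 1) = 0.
  ⇒ x = -1, 2

f''(x) = 4*(2*x^2 - 4*x - 3)*exp(-2*x)
Second-derivative test at each critical point:
  f''(-1) = 88.6687 > 0 → local minimum
  f''(2) = -0.2198 < 0 → local maximum

Critical points: x = -1 (local minimum); x = 2 (local maximum)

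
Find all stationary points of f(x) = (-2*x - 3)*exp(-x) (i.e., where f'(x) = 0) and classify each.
f'(x) = (2*x + 1)*exp(-x)

Solve f'(x) = 0:
  f'(x) = (2*x + 1)·exp(-x) and exp(-x) > 0 for every x, so f'(x) = 0 ⇔ 2*x + 1 = 0.
  2*x + 1 = 0.
  ⇒ x = -1/2

f''(x) = (1 - 2*x)*exp(-x)
Second-derivative test at each critical point:
  f''(-1/2) = 3.2974 > 0 → local minimum

Critical points: x = -1/2 (local minimum)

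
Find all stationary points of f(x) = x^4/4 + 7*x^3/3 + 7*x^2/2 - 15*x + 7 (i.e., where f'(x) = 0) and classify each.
f'(x) = x^3 + 7*x^2 + 7*x - 15

Solve f'(x) = 0:
  Factor: x^3 + 7*x^2 + 7*x - 15 = (x - 1)*(x + 3)*(x + 5) = 0.
  ⇒ x = -5, -3, 1

f''(x) = 3*x^2 + 14*x + 7
Second-derivative test at each critical point:
  f''(-5) = 12 > 0 → local minimum
  f''(-3) = -8 < 0 → local maximum
  f''(1) = 24 > 0 → local minimum

Critical points: x = -5 (local minimum); x = -3 (local maximum); x = 1 (local minimum)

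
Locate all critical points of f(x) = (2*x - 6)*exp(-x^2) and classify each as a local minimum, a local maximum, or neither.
f'(x) = 2*(-2*x*(x - 3) + 1)*exp(-x^2)

Solve f'(x) = 0:
  f'(x) = (-4*x^2 + 12*x + 2)·exp(-x^2) and exp(-x^2) > 0 for every x, so f'(x) = 0 ⇔ -4*x^2 + 12*x + 2 = 0.
  Factor: -4*x^2 + 12*x + 2 = -2*(2*x^2 - 6*x - 1); 2*x^2 - 6*x - 1 = 0 has no rational roots; quadratic formula: x = (6 ± √44)/4.
  ⇒ x = 3/2 - sqrt(11)/2 ≈ -0.1583, 3/2 + sqrt(11)/2 ≈ 3.1583

f''(x) = 4*(2*x^2*(x - 3) - 3*x + 3)*exp(-x^2)
Second-derivative test at each critical point:
  f''(-0.1583) = 12.9381 > 0 → local minimum
  f''(3.1583) = -0.0006 < 0 → local maximum

Critical points: x = 3/2 - sqrt(11)/2 ≈ -0.1583 (local minimum); x = 3/2 + sqrt(11)/2 ≈ 3.1583 (local maximum)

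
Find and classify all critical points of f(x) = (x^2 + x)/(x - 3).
f'(x) = (x^2 - 6*x - 3)/(x^2 - 6*x + 9)

Solve f'(x) = 0:
  f'(x) = (x^2 - 6*x - 3)/(x - 3)^2; the denominator is positive wherever f is defined, so f'(x) = 0 ⇔ x^2 - 6*x - 3 = 0.
  x^2 - 6*x - 3 = 0 has no rational roots; quadratic formula: x = (6 ± √48)/2.
  ⇒ x = 3 - 2*sqrt(3) ≈ -0.4641, 3 + 2*sqrt(3) ≈ 6.4641

f''(x) = 24/(x^3 - 9*x^2 + 27*x - 27)
Second-derivative test at each critical point:
  f''(-0.4641) = -0.5774 < 0 → local maximum
  f''(6.4641) = 0.5774 > 0 → local minimum

Critical points: x = 3 - 2*sqrt(3) ≈ -0.4641 (local maximum); x = 3 + 2*sqrt(3) ≈ 6.4641 (local minimum)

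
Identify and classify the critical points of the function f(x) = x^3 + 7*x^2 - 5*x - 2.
f'(x) = 3*x^2 + 14*x - 5

Solve f'(x) = 0:
  Factor: 3*x^2 + 14*x - 5 = (x + 5)*(3*x - 1) = 0.
  ⇒ x = -5, 1/3

f''(x) = 6*x + 14
Second-derivative test at each critical point:
  f''(-5) = -16 < 0 → local maximum
  f''(1/3) = 16 > 0 → local minimum

Critical points: x = -5 (local maximum); x = 1/3 (local minimum)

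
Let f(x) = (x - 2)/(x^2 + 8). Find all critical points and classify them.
f'(x) = (x^2 - 2*x*(x - 2) + 8)/(x^2 + 8)^2

Solve f'(x) = 0:
  f'(x) = -(x^2 - 4*x - 8)/(x^2 + 8)^2; the denominator is positive wherever f is defined, so f'(x) = 0 ⇔ -x^2 + 4*x + 8 = 0.
  x^2 - 4*x - 8 = 0 has no rational roots; quadratic formula: x = (4 ± √48)/2.
  ⇒ x = 2 - 2*sqrt(3) ≈ -1.4641, 2 + 2*sqrt(3) ≈ 5.4641

f''(x) = 2*(4*x^2*(x - 2) + (2 - 3*x)*(x^2 + 8))/(x^2 + 8)^3
Second-derivative test at each critical point:
  f''(-1.4641) = 0.0673 > 0 → local minimum
  f''(5.4641) = -0.0048 < 0 → local maximum

Critical points: x = 2 - 2*sqrt(3) ≈ -1.4641 (local minimum); x = 2 + 2*sqrt(3) ≈ 5.4641 (local maximum)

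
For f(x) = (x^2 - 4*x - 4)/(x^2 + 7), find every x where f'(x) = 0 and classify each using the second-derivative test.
f'(x) = 2*(2*x^2 + 11*x - 14)/(x^4 + 14*x^2 + 49)

Solve f'(x) = 0:
  f'(x) = 2*(2*x^2 + 11*x - 14)/(x^2 + 7)^2; the denominator is positive wherever f is defined, so f'(x) = 0 ⇔ 4*x^2 + 22*x - 28 = 0.
  Factor: 4*x^2 + 22*x - 28 = 2*(2*x^2 + 11*x - 14); 2*x^2 + 11*x - 14 = 0 has no rational roots; quadratic formula: x = (-11 ± √233)/4.
  ⇒ x = -sqrt(233)/4 - 11/4 ≈ -6.5661, -11/4 + sqrt(233)/4 ≈ 1.0661

f''(x) = 2*(-4*x^3 - 33*x^2 + 84*x + 77)/(x^6 + 21*x^4 + 147*x^2 + 343)
Second-derivative test at each critical point:
  f''(-6.5661) = -0.0122 < 0 → local maximum
  f''(1.0661) = 0.4611 > 0 → local minimum

Critical points: x = -sqrt(233)/4 - 11/4 ≈ -6.5661 (local maximum); x = -11/4 + sqrt(233)/4 ≈ 1.0661 (local minimum)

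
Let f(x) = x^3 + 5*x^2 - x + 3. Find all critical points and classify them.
f'(x) = 3*x^2 + 10*x - 1

Solve f'(x) = 0:
  3*x^2 + 10*x - 1 = 0 has no rational roots; quadratic formula: x = (-10 ± √112)/6.
  ⇒ x = -2*sqrt(7)/3 - 5/3 ≈ -3.4305, -5/3 + 2*sqrt(7)/3 ≈ 0.0972

f''(x) = 6*x + 10
Second-derivative test at each critical point:
  f''(-3.4305) = -10.5830 < 0 → local maximum
  f''(0.0972) = 10.5830 > 0 → local minimum

Critical points: x = -2*sqrt(7)/3 - 5/3 ≈ -3.4305 (local maximum); x = -5/3 + 2*sqrt(7)/3 ≈ 0.0972 (local minimum)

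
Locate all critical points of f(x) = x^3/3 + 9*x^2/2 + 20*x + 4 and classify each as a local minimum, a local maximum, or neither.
f'(x) = x^2 + 9*x + 20

Solve f'(x) = 0:
  Factor: x^2 + 9*x + 20 = (x + 4)*(x + 5) = 0.
  ⇒ x = -5, -4

f''(x) = 2*x + 9
Second-derivative test at each critical point:
  f''(-5) = -1 < 0 → local maximum
  f''(-4) = 1 > 0 → local minimum

Critical points: x = -5 (local maximum); x = -4 (local minimum)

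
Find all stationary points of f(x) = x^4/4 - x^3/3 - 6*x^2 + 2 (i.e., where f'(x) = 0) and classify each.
f'(x) = x*(x^2 - x - 12)

Solve f'(x) = 0:
  Factor: x^3 - x^2 - 12*x = x*(x - 4)*(x + 3) = 0.
  ⇒ x = -3, 0, 4

f''(x) = 3*x^2 - 2*x - 12
Second-derivative test at each critical point:
  f''(-3) = 21 > 0 → local minimum
  f''(0) = -12 < 0 → local maximum
  f''(4) = 28 > 0 → local minimum

Critical points: x = -3 (local minimum); x = 0 (local maximum); x = 4 (local minimum)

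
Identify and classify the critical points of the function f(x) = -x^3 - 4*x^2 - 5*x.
f'(x) = -3*x^2 - 8*x - 5

Solve f'(x) = 0:
  Factor: -3*x^2 - 8*x - 5 = -(x + 1)*(3*x + 5) = 0.
  ⇒ x = -5/3, -1

f''(x) = -6*x - 8
Second-derivative test at each critical point:
  f''(-5/3) = 2 > 0 → local minimum
  f''(-1) = -2 < 0 → local maximum

Critical points: x = -5/3 (local minimum); x = -1 (local maximum)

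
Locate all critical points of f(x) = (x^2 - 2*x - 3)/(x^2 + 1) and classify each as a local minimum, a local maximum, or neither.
f'(x) = 2*(x^2 + 4*x - 1)/(x^4 + 2*x^2 + 1)

Solve f'(x) = 0:
  f'(x) = 2*(x^2 + 4*x - 1)/(x^2 + 1)^2; the denominator is positive wherever f is defined, so f'(x) = 0 ⇔ 2*x^2 + 8*x - 2 = 0.
  Factor: 2*x^2 + 8*x - 2 = 2*(x^2 + 4*x - 1); x^2 + 4*x - 1 = 0 has no rational roots; quadratic formula: x = (-4 ± √20)/2.
  ⇒ x = -sqrt(5) - 2 ≈ -4.2361, -2 + sqrt(5) ≈ 0.2361

f''(x) = 4*(-x^3 - 6*x^2 + 3*x + 2)/(x^6 + 3*x^4 + 3*x^2 + 1)
Second-derivative test at each critical point:
  f''(-4.2361) = -0.0249 < 0 → local maximum
  f''(0.2361) = 8.0249 > 0 → local minimum

Critical points: x = -sqrt(5) - 2 ≈ -4.2361 (local maximum); x = -2 + sqrt(5) ≈ 0.2361 (local minimum)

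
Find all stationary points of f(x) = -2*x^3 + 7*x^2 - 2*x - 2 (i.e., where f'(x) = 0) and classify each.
f'(x) = -6*x^2 + 14*x - 2

Solve f'(x) = 0:
  Factor: -6*x^2 + 14*x - 2 = -2*(3*x^2 - 7*x + 1); 3*x^2 - 7*x + 1 = 0 has no rational roots; quadratic formula: x = (7 ± √37)/6.
  ⇒ x = 7/6 - sqrt(37)/6 ≈ 0.1529, sqrt(37)/6 + 7/6 ≈ 2.1805

f''(x) = 14 - 12*x
Second-derivative test at each critical point:
  f''(0.1529) = 12.1655 > 0 → local minimum
  f''(2.1805) = -12.1655 < 0 → local maximum

Critical points: x = 7/6 - sqrt(37)/6 ≈ 0.1529 (local minimum); x = sqrt(37)/6 + 7/6 ≈ 2.1805 (local maximum)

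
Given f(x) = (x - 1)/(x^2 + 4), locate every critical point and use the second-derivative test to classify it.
f'(x) = (x^2 - 2*x*(x - 1) + 4)/(x^2 + 4)^2

Solve f'(x) = 0:
  f'(x) = -(x^2 - 2*x - 4)/(x^2 + 4)^2; the denominator is positive wherever f is defined, so f'(x) = 0 ⇔ -x^2 + 2*x + 4 = 0.
  x^2 - 2*x - 4 = 0 has no rational roots; quadratic formula: x = (2 ± √20)/2.
  ⇒ x = 1 - sqrt(5) ≈ -1.2361, 1 + sqrt(5) ≈ 3.2361

f''(x) = 2*(4*x^2*(x - 1) + (1 - 3*x)*(x^2 + 4))/(x^2 + 4)^3
Second-derivative test at each critical point:
  f''(-1.2361) = 0.1464 > 0 → local minimum
  f''(3.2361) = -0.0214 < 0 → local maximum

Critical points: x = 1 - sqrt(5) ≈ -1.2361 (local minimum); x = 1 + sqrt(5) ≈ 3.2361 (local maximum)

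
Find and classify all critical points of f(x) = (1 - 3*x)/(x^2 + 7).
f'(x) = (3*x^2 - 2*x - 21)/(x^4 + 14*x^2 + 49)

Solve f'(x) = 0:
  f'(x) = (x - 3)*(3*x + 7)/(x^2 + 7)^2; the denominator is positive wherever f is defined, so f'(x) = 0 ⇔ 3*x^2 - 2*x - 21 = 0.
  Factor: 3*x^2 - 2*x - 21 = (x - 3)*(3*x + 7) = 0.
  ⇒ x = -7/3, 3

f''(x) = 2*(4*x^2*(1 - 3*x) + (9*x - 1)*(x^2 + 7))/(x^2 + 7)^3
Second-derivative test at each critical point:
  f''(-7/3) = -81/784 < 0 → local maximum
  f''(3) = 1/16 > 0 → local minimum

Critical points: x = -7/3 (local maximum); x = 3 (local minimum)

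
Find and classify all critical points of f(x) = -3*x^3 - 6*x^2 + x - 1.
f'(x) = -9*x^2 - 12*x + 1

Solve f'(x) = 0:
  9*x^2 + 12*x - 1 = 0 has no rational roots; quadratic formula: x = (-12 ± √180)/18.
  ⇒ x = -sqrt(5)/3 - 2/3 ≈ -1.4120, -2/3 + sqrt(5)/3 ≈ 0.0787

f''(x) = -18*x - 12
Second-derivative test at each critical point:
  f''(-1.4120) = 13.4164 > 0 → local minimum
  f''(0.0787) = -13.4164 < 0 → local maximum

Critical points: x = -sqrt(5)/3 - 2/3 ≈ -1.4120 (local minimum); x = -2/3 + sqrt(5)/3 ≈ 0.0787 (local maximum)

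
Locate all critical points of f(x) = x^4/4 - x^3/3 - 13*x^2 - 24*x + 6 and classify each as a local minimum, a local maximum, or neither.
f'(x) = x^3 - x^2 - 26*x - 24

Solve f'(x) = 0:
  Factor: x^3 - x^2 - 26*x - 24 = (x - 6)*(x + 1)*(x + 4) = 0.
  ⇒ x = -4, -1, 6

f''(x) = 3*x^2 - 2*x - 26
Second-derivative test at each critical point:
  f''(-4) = 30 > 0 → local minimum
  f''(-1) = -21 < 0 → local maximum
  f''(6) = 70 > 0 → local minimum

Critical points: x = -4 (local minimum); x = -1 (local maximum); x = 6 (local minimum)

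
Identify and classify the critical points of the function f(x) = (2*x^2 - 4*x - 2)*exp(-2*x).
f'(x) = 4*x*(3 - x)*exp(-2*x)

Solve f'(x) = 0:
  f'(x) = (-4*x^2 + 12*x)·exp(-2*x) and exp(-2*x) > 0 for every x, so f'(x) = 0 ⇔ -4*x^2 + 12*x = 0.
  Factor: -4*x^2 + 12*x = -4*x*(x - 3) = 0.
  ⇒ x = 0, 3

f''(x) = 4*(2*x^2 - 8*x + 3)*exp(-2*x)
Second-derivative test at each critical point:
  f''(0) = 12 > 0 → local minimum
  f''(3) = -0.0297 < 0 → local maximum

Critical points: x = 0 (local minimum); x = 3 (local maximum)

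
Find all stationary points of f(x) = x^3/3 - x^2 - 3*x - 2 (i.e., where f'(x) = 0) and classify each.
f'(x) = x^2 - 2*x - 3

Solve f'(x) = 0:
  Factor: x^2 - 2*x - 3 = (x - 3)*(x + 1) = 0.
  ⇒ x = -1, 3

f''(x) = 2*x - 2
Second-derivative test at each critical point:
  f''(-1) = -4 < 0 → local maximum
  f''(3) = 4 > 0 → local minimum

Critical points: x = -1 (local maximum); x = 3 (local minimum)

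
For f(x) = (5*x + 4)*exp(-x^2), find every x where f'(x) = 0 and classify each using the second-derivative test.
f'(x) = (-2*x*(5*x + 4) + 5)*exp(-x^2)

Solve f'(x) = 0:
  f'(x) = (-10*x^2 - 8*x + 5)·exp(-x^2) and exp(-x^2) > 0 for every x, so f'(x) = 0 ⇔ -10*x^2 - 8*x + 5 = 0.
  10*x^2 + 8*x - 5 = 0 has no rational roots; quadratic formula: x = (-8 ± √264)/20.
  ⇒ x = -sqrt(66)/10 - 2/5 ≈ -1.2124, -2/5 + sqrt(66)/10 ≈ 0.4124

f''(x) = 2*(2*x^2*(5*x + 4) - 15*x - 4)*exp(-x^2)
Second-derivative test at each critical point:
  f''(-1.2124) = 3.7361 > 0 → local minimum
  f''(0.4124) = -13.7069 < 0 → local maximum

Critical points: x = -sqrt(66)/10 - 2/5 ≈ -1.2124 (local minimum); x = -2/5 + sqrt(66)/10 ≈ 0.4124 (local maximum)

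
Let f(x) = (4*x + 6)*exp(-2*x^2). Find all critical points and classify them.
f'(x) = 4*(-2*x*(2*x + 3) + 1)*exp(-2*x^2)

Solve f'(x) = 0:
  f'(x) = (-16*x^2 - 24*x + 4)·exp(-2*x^2) and exp(-2*x^2) > 0 for every x, so f'(x) = 0 ⇔ -16*x^2 - 24*x + 4 = 0.
  Factor: -16*x^2 - 24*x + 4 = -4*(4*x^2 + 6*x - 1); 4*x^2 + 6*x - 1 = 0 has no rational roots; quadratic formula: x = (-6 ± √52)/8.
  ⇒ x = -sqrt(13)/4 - 3/4 ≈ -1.6514, -3/4 + sqrt(13)/4 ≈ 0.1514

f''(x) = 8*(4*x^2*(2*x + 3) - 6*x - 3)*exp(-2*x^2)
Second-derivative test at each critical point:
  f''(-1.6514) = 0.1234 > 0 → local minimum
  f''(0.1514) = -27.5521 < 0 → local maximum

Critical points: x = -sqrt(13)/4 - 3/4 ≈ -1.6514 (local minimum); x = -3/4 + sqrt(13)/4 ≈ 0.1514 (local maximum)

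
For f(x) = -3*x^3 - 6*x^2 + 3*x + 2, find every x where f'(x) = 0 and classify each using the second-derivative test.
f'(x) = -9*x^2 - 12*x + 3

Solve f'(x) = 0:
  Factor: -9*x^2 - 12*x + 3 = -3*(3*x^2 + 4*x - 1); 3*x^2 + 4*x - 1 = 0 has no rational roots; quadratic formula: x = (-4 ± √28)/6.
  ⇒ x = -sqrt(7)/3 - 2/3 ≈ -1.5486, -2/3 + sqrt(7)/3 ≈ 0.2153

f''(x) = -18*x - 12
Second-derivative test at each critical point:
  f''(-1.5486) = 15.8745 > 0 → local minimum
  f''(0.2153) = -15.8745 < 0 → local maximum

Critical points: x = -sqrt(7)/3 - 2/3 ≈ -1.5486 (local minimum); x = -2/3 + sqrt(7)/3 ≈ 0.2153 (local maximum)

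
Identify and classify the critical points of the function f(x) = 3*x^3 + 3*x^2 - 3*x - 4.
f'(x) = 9*x^2 + 6*x - 3

Solve f'(x) = 0:
  Factor: 9*x^2 + 6*x - 3 = 3*(x + 1)*(3*x - 1) = 0.
  ⇒ x = -1, 1/3

f''(x) = 18*x + 6
Second-derivative test at each critical point:
  f''(-1) = -12 < 0 → local maximum
  f''(1/3) = 12 > 0 → local minimum

Critical points: x = -1 (local maximum); x = 1/3 (local minimum)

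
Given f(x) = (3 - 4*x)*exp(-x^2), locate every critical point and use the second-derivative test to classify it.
f'(x) = 2*(x*(4*x - 3) - 2)*exp(-x^2)

Solve f'(x) = 0:
  f'(x) = (8*x^2 - 6*x - 4)·exp(-x^2) and exp(-x^2) > 0 for every x, so f'(x) = 0 ⇔ 8*x^2 - 6*x - 4 = 0.
  Factor: 8*x^2 - 6*x - 4 = 2*(4*x^2 - 3*x - 2); 4*x^2 - 3*x - 2 = 0 has no rational roots; quadratic formula: x = (3 ± √41)/8.
  ⇒ x = 3/8 - sqrt(41)/8 ≈ -0.4254, 3/8 + sqrt(41)/8 ≈ 1.1754

f''(x) = 2*(2*x^2*(3 - 4*x) + 12*x - 3)*exp(-x^2)
Second-derivative test at each critical point:
  f''(-0.4254) = -10.6864 < 0 → local maximum
  f''(1.1754) = 3.2168 > 0 → local minimum

Critical points: x = 3/8 - sqrt(41)/8 ≈ -0.4254 (local maximum); x = 3/8 + sqrt(41)/8 ≈ 1.1754 (local minimum)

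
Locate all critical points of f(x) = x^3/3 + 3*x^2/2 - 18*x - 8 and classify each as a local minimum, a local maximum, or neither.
f'(x) = x^2 + 3*x - 18

Solve f'(x) = 0:
  Factor: x^2 + 3*x - 18 = (x - 3)*(x + 6) = 0.
  ⇒ x = -6, 3

f''(x) = 2*x + 3
Second-derivative test at each critical point:
  f''(-6) = -9 < 0 → local maximum
  f''(3) = 9 > 0 → local minimum

Critical points: x = -6 (local maximum); x = 3 (local minimum)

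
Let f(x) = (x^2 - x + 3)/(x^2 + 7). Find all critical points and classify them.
f'(x) = (x^2 + 8*x - 7)/(x^4 + 14*x^2 + 49)

Solve f'(x) = 0:
  f'(x) = (x^2 + 8*x - 7)/(x^2 + 7)^2; the denominator is positive wherever f is defined, so f'(x) = 0 ⇔ x^2 + 8*x - 7 = 0.
  x^2 + 8*x - 7 = 0 has no rational roots; quadratic formula: x = (-8 ± √92)/2.
  ⇒ x = -sqrt(23) - 4 ≈ -8.7958, -4 + sqrt(23) ≈ 0.7958

f''(x) = 2*(-x^3 - 12*x^2 + 21*x + 28)/(x^6 + 21*x^4 + 147*x^2 + 343)
Second-derivative test at each critical point:
  f''(-8.7958) = -0.0013 < 0 → local maximum
  f''(0.7958) = 0.1646 > 0 → local minimum

Critical points: x = -sqrt(23) - 4 ≈ -8.7958 (local maximum); x = -4 + sqrt(23) ≈ 0.7958 (local minimum)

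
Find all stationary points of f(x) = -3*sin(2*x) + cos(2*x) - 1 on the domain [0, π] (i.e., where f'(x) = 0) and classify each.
f'(x) = -2*sin(2*x) - 6*cos(2*x)

Solve f'(x) = 0 on [0, π]:
  f'(x) = 0 ⇔ -3*cos(2*x) = sin(2*x) ⇔ tan(2*x) = -3, i.e. 2*x = arctan(-3) + nπ; keep the solutions lying in [0, π].
  ⇒ x = -atan(3)/2 + pi/2 ≈ 0.9463, pi - atan(3)/2 ≈ 2.5171

f''(x) = 12*sin(2*x) - 4*cos(2*x)
Second-derivative test at each critical point:
  f''(0.9463) = 12.6491 > 0 → local minimum
  f''(2.5171) = -12.6491 < 0 → local maximum

Critical points: x = -atan(3)/2 + pi/2 ≈ 0.9463 (local minimum); x = pi - atan(3)/2 ≈ 2.5171 (local maximum)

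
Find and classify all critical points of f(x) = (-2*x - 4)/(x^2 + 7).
f'(x) = 2*(-x^2 + 2*x*(x + 2) - 7)/(x^2 + 7)^2

Solve f'(x) = 0:
  f'(x) = 2*(x^2 + 4*x - 7)/(x^2 + 7)^2; the denominator is positive wherever f is defined, so f'(x) = 0 ⇔ 2*x^2 + 8*x - 14 = 0.
  Factor: 2*x^2 + 8*x - 14 = 2*(x^2 + 4*x - 7); x^2 + 4*x - 7 = 0 has no rational roots; quadratic formula: x = (-4 ± √44)/2.
  ⇒ x = -sqrt(11) - 2 ≈ -5.3166, -2 + sqrt(11) ≈ 1.3166

f''(x) = 4*(-4*x^2*(x + 2) + (3*x + 2)*(x^2 + 7))/(x^2 + 7)^3
Second-derivative test at each critical point:
  f''(-5.3166) = -0.0107 < 0 → local maximum
  f''(1.3166) = 0.1739 > 0 → local minimum

Critical points: x = -sqrt(11) - 2 ≈ -5.3166 (local maximum); x = -2 + sqrt(11) ≈ 1.3166 (local minimum)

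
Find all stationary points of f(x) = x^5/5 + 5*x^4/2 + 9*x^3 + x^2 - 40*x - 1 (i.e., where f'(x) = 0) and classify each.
f'(x) = x^4 + 10*x^3 + 27*x^2 + 2*x - 40

Solve f'(x) = 0:
  Factor: x^4 + 10*x^3 + 27*x^2 + 2*x - 40 = (x - 1)*(x + 2)*(x + 4)*(x + 5) = 0.
  ⇒ x = -5, -4, -2, 1

f''(x) = 4*x^3 + 30*x^2 + 54*x + 2
Second-derivative test at each critical point:
  f''(-5) = -18 < 0 → local maximum
  f''(-4) = 10 > 0 → local minimum
  f''(-2) = -18 < 0 → local maximum
  f''(1) = 90 > 0 → local minimum

Critical points: x = -5 (local maximum); x = -4 (local minimum); x = -2 (local maximum); x = 1 (local minimum)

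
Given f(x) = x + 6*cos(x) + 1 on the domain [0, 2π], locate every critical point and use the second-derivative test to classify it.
f'(x) = 1 - 6*sin(x)

Solve f'(x) = 0 on [0, 2π]:
  f'(x) = 0 ⇔ sin(x) = 1/6, i.e. x = arcsin(1/6) + 2nπ or x = π − arcsin(1/6) + 2nπ; keep the solutions lying in [0, 2π].
  ⇒ x = asin(1/6) ≈ 0.1674, pi - asin(1/6) ≈ 2.9741

f''(x) = -6*cos(x)
Second-derivative test at each critical point:
  f''(0.1674) = -5.9161 < 0 → local maximum
  f''(2.9741) = 5.9161 > 0 → local minimum

Critical points: x = asin(1/6) ≈ 0.1674 (local maximum); x = pi - asin(1/6) ≈ 2.9741 (local minimum)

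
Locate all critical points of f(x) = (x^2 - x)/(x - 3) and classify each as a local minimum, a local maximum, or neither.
f'(x) = (x^2 - 6*x + 3)/(x^2 - 6*x + 9)

Solve f'(x) = 0:
  f'(x) = (x^2 - 6*x + 3)/(x - 3)^2; the denominator is positive wherever f is defined, so f'(x) = 0 ⇔ x^2 - 6*x + 3 = 0.
  x^2 - 6*x + 3 = 0 has no rational roots; quadratic formula: x = (6 ± √24)/2.
  ⇒ x = 3 - sqrt(6) ≈ 0.5505, sqrt(6) + 3 ≈ 5.4495

f''(x) = 12/(x^3 - 9*x^2 + 27*x - 27)
Second-derivative test at each critical point:
  f''(0.5505) = -0.8165 < 0 → local maximum
  f''(5.4495) = 0.8165 > 0 → local minimum

Critical points: x = 3 - sqrt(6) ≈ 0.5505 (local maximum); x = sqrt(6) + 3 ≈ 5.4495 (local minimum)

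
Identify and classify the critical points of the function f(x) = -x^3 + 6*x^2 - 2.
f'(x) = 3*x*(4 - x)

Solve f'(x) = 0:
  Factor: -3*x^2 + 12*x = -3*x*(x - 4) = 0.
  ⇒ x = 0, 4

f''(x) = 12 - 6*x
Second-derivative test at each critical point:
  f''(0) = 12 > 0 → local minimum
  f''(4) = -12 < 0 → local maximum

Critical points: x = 0 (local minimum); x = 4 (local maximum)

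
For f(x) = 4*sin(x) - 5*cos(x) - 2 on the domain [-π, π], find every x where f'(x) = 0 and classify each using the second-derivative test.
f'(x) = 5*sin(x) + 4*cos(x)

Solve f'(x) = 0 on [-π, π]:
  f'(x) = 0 ⇔ 4*cos(x) = -5*sin(x) ⇔ tan(x) = -4/5, i.e. x = arctan(-4/5) + nπ; keep the solutions lying in [-π, π].
  ⇒ x = -atan(4/5) ≈ -0.6747, pi - atan(4/5) ≈ 2.4669

f''(x) = -4*sin(x) + 5*cos(x)
Second-derivative test at each critical point:
  f''(-0.6747) = 6.4031 > 0 → local minimum
  f''(2.4669) = -6.4031 < 0 → local maximum

Critical points: x = -atan(4/5) ≈ -0.6747 (local minimum); x = pi - atan(4/5) ≈ 2.4669 (local maximum)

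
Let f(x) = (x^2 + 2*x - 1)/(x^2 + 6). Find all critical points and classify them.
f'(x) = 2*(-x^2 + 7*x + 6)/(x^4 + 12*x^2 + 36)

Solve f'(x) = 0:
  f'(x) = -2*(x^2 - 7*x - 6)/(x^2 + 6)^2; the denominator is positive wherever f is defined, so f'(x) = 0 ⇔ -2*x^2 + 14*x + 12 = 0.
  Factor: -2*x^2 + 14*x + 12 = -2*(x^2 - 7*x - 6); x^2 - 7*x - 6 = 0 has no rational roots; quadratic formula: x = (7 ± √73)/2.
  ⇒ x = 7/2 - sqrt(73)/2 ≈ -0.7720, 7/2 + sqrt(73)/2 ≈ 7.7720

f''(x) = 2*(2*x^3 - 21*x^2 - 36*x + 42)/(x^6 + 18*x^4 + 108*x^2 + 216)
Second-derivative test at each critical point:
  f''(-0.7720) = 0.3928 > 0 → local minimum
  f''(7.7720) = -0.0039 < 0 → local maximum

Critical points: x = 7/2 - sqrt(73)/2 ≈ -0.7720 (local minimum); x = 7/2 + sqrt(73)/2 ≈ 7.7720 (local maximum)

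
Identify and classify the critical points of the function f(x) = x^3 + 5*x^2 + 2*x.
f'(x) = 3*x^2 + 10*x + 2

Solve f'(x) = 0:
  3*x^2 + 10*x + 2 = 0 has no rational roots; quadratic formula: x = (-10 ± √76)/6.
  ⇒ x = -5/3 - sqrt(19)/3 ≈ -3.1196, -5/3 + sqrt(19)/3 ≈ -0.2137

f''(x) = 6*x + 10
Second-derivative test at each critical point:
  f''(-3.1196) = -8.7178 < 0 → local maximum
  f''(-0.2137) = 8.7178 > 0 → local minimum

Critical points: x = -5/3 - sqrt(19)/3 ≈ -3.1196 (local maximum); x = -5/3 + sqrt(19)/3 ≈ -0.2137 (local minimum)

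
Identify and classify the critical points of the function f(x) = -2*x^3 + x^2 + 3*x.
f'(x) = -6*x^2 + 2*x + 3

Solve f'(x) = 0:
  6*x^2 - 2*x - 3 = 0 has no rational roots; quadratic formula: x = (2 ± √76)/12.
  ⇒ x = 1/6 - sqrt(19)/6 ≈ -0.5598, 1/6 + sqrt(19)/6 ≈ 0.8931

f''(x) = 2 - 12*x
Second-derivative test at each critical point:
  f''(-0.5598) = 8.7178 > 0 → local minimum
  f''(0.8931) = -8.7178 < 0 → local maximum

Critical points: x = 1/6 - sqrt(19)/6 ≈ -0.5598 (local minimum); x = 1/6 + sqrt(19)/6 ≈ 0.8931 (local maximum)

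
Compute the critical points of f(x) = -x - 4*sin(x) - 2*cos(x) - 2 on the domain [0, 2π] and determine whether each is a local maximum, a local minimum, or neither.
f'(x) = 2*sin(x) - 4*cos(x) - 1

Solve f'(x) = 0 on [0, 2π]:
  f'(x) = 0 ⇔ 2*sin(x) - 4*cos(x) = 1. Write the left side as R·cos(x + φ) with R = √((-4)² + (-2)²) = 2*sqrt(5), cos φ = -2*sqrt(5)/5, sin φ = -sqrt(5)/5; then cos(x + φ) = sqrt(5)/10. Solve for x and keep the solutions lying in [0, 2π].
  ⇒ x = atan((1 + 2*sqrt(19))/(-2 + sqrt(19))) ≈ 1.3327, atan((1 - 2*sqrt(19))/(-sqrt(19) - 2)) + pi ≈ 4.0232

f''(x) = 4*sin(x) + 2*cos(x)
Second-derivative test at each critical point:
  f''(1.3327) = 4.3589 > 0 → local minimum
  f''(4.0232) = -4.3589 < 0 → local maximum

Critical points: x = atan((1 + 2*sqrt(19))/(-2 + sqrt(19))) ≈ 1.3327 (local minimum); x = atan((1 - 2*sqrt(19))/(-sqrt(19) - 2)) + pi ≈ 4.0232 (local maximum)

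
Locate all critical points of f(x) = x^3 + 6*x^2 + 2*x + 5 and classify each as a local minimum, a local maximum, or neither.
f'(x) = 3*x^2 + 12*x + 2

Solve f'(x) = 0:
  3*x^2 + 12*x + 2 = 0 has no rational roots; quadratic formula: x = (-12 ± √120)/6.
  ⇒ x = -2 - sqrt(30)/3 ≈ -3.8257, -2 + sqrt(30)/3 ≈ -0.1743

f''(x) = 6*x + 12
Second-derivative test at each critical point:
  f''(-3.8257) = -10.9545 < 0 → local maximum
  f''(-0.1743) = 10.9545 > 0 → local minimum

Critical points: x = -2 - sqrt(30)/3 ≈ -3.8257 (local maximum); x = -2 + sqrt(30)/3 ≈ -0.1743 (local minimum)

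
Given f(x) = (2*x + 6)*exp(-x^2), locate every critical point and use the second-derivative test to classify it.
f'(x) = 2*(-2*x*(x + 3) + 1)*exp(-x^2)

Solve f'(x) = 0:
  f'(x) = (-4*x^2 - 12*x + 2)·exp(-x^2) and exp(-x^2) > 0 for every x, so f'(x) = 0 ⇔ -4*x^2 - 12*x + 2 = 0.
  Factor: -4*x^2 - 12*x + 2 = -2*(2*x^2 + 6*x - 1); 2*x^2 + 6*x - 1 = 0 has no rational roots; quadratic formula: x = (-6 ± √44)/4.
  ⇒ x = -sqrt(11)/2 - 3/2 ≈ -3.1583, -3/2 + sqrt(11)/2 ≈ 0.1583

f''(x) = 4*(2*x^2*(x + 3) - 3*x - 3)*exp(-x^2)
Second-derivative test at each critical point:
  f''(-3.1583) = 0.0006 > 0 → local minimum
  f''(0.1583) = -12.9381 < 0 → local maximum

Critical points: x = -sqrt(11)/2 - 3/2 ≈ -3.1583 (local minimum); x = -3/2 + sqrt(11)/2 ≈ 0.1583 (local maximum)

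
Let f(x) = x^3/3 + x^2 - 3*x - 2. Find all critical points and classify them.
f'(x) = x^2 + 2*x - 3

Solve f'(x) = 0:
  Factor: x^2 + 2*x - 3 = (x - 1)*(x + 3) = 0.
  ⇒ x = -3, 1

f''(x) = 2*x + 2
Second-derivative test at each critical point:
  f''(-3) = -4 < 0 → local maximum
  f''(1) = 4 > 0 → local minimum

Critical points: x = -3 (local maximum); x = 1 (local minimum)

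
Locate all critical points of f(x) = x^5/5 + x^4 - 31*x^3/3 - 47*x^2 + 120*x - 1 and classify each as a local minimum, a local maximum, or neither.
f'(x) = x^4 + 4*x^3 - 31*x^2 - 94*x + 120

Solve f'(x) = 0:
  Factor: x^4 + 4*x^3 - 31*x^2 - 94*x + 120 = (x - 5)*(x - 1)*(x + 4)*(x + 6) = 0.
  ⇒ x = -6, -4, 1, 5

f''(x) = 4*x^3 + 12*x^2 - 62*x - 94
Second-derivative test at each critical point:
  f''(-6) = -154 < 0 → local maximum
  f''(-4) = 90 > 0 → local minimum
  f''(1) = -140 < 0 → local maximum
  f''(5) = 396 > 0 → local minimum

Critical points: x = -6 (local maximum); x = -4 (local minimum); x = 1 (local maximum); x = 5 (local minimum)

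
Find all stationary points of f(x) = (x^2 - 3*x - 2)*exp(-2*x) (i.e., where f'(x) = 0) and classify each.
f'(x) = (-2*x^2 + 8*x + 1)*exp(-2*x)

Solve f'(x) = 0:
  f'(x) = (-2*x^2 + 8*x + 1)·exp(-2*x) and exp(-2*x) > 0 for every x, so f'(x) = 0 ⇔ -2*x^2 + 8*x + 1 = 0.
  2*x^2 - 8*x - 1 = 0 has no rational roots; quadratic formula: x = (8 ± √72)/4.
  ⇒ x = 2 - 3*sqrt(2)/2 ≈ -0.1213, 2 + 3*sqrt(2)/2 ≈ 4.1213

f''(x) = 2*(2*x^2 - 10*x + 3)*exp(-2*x)
Second-derivative test at each critical point:
  f''(-0.1213) = 10.8154 > 0 → local minimum
  f''(4.1213) = -0.0022 < 0 → local maximum

Critical points: x = 2 - 3*sqrt(2)/2 ≈ -0.1213 (local minimum); x = 2 + 3*sqrt(2)/2 ≈ 4.1213 (local maximum)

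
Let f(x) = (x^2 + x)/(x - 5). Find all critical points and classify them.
f'(x) = (x^2 - 10*x - 5)/(x^2 - 10*x + 25)

Solve f'(x) = 0:
  f'(x) = (x^2 - 10*x - 5)/(x - 5)^2; the denominator is positive wherever f is defined, so f'(x) = 0 ⇔ x^2 - 10*x - 5 = 0.
  x^2 - 10*x - 5 = 0 has no rational roots; quadratic formula: x = (10 ± √120)/2.
  ⇒ x = 5 - sqrt(30) ≈ -0.4772, 5 + sqrt(30) ≈ 10.4772

f''(x) = 60/(x^3 - 15*x^2 + 75*x - 125)
Second-derivative test at each critical point:
  f''(-0.4772) = -0.3651 < 0 → local maximum
  f''(10.4772) = 0.3651 > 0 → local minimum

Critical points: x = 5 - sqrt(30) ≈ -0.4772 (local maximum); x = 5 + sqrt(30) ≈ 10.4772 (local minimum)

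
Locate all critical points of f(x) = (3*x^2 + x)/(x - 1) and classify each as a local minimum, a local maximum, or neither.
f'(x) = (3*x^2 - 6*x - 1)/(x^2 - 2*x + 1)

Solve f'(x) = 0:
  f'(x) = (3*x^2 - 6*x - 1)/(x - 1)^2; the denominator is positive wherever f is defined, so f'(x) = 0 ⇔ 3*x^2 - 6*x - 1 = 0.
  3*x^2 - 6*x - 1 = 0 has no rational roots; quadratic formula: x = (6 ± √48)/6.
  ⇒ x = 1 - 2*sqrt(3)/3 ≈ -0.1547, 1 + 2*sqrt(3)/3 ≈ 2.1547

f''(x) = 8/(x^3 - 3*x^2 + 3*x - 1)
Second-derivative test at each critical point:
  f''(-0.1547) = -5.1962 < 0 → local maximum
  f''(2.1547) = 5.1962 > 0 → local minimum

Critical points: x = 1 - 2*sqrt(3)/3 ≈ -0.1547 (local maximum); x = 1 + 2*sqrt(3)/3 ≈ 2.1547 (local minimum)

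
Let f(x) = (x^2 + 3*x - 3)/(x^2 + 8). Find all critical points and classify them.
f'(x) = (-3*x^2 + 22*x + 24)/(x^4 + 16*x^2 + 64)

Solve f'(x) = 0:
  f'(x) = -(3*x^2 - 22*x - 24)/(x^2 + 8)^2; the denominator is positive wherever f is defined, so f'(x) = 0 ⇔ -3*x^2 + 22*x + 24 = 0.
  3*x^2 - 22*x - 24 = 0 has no rational roots; quadratic formula: x = (22 ± √772)/6.
  ⇒ x = 11/3 - sqrt(193)/3 ≈ -0.9641, 11/3 + sqrt(193)/3 ≈ 8.2975

f''(x) = 2*(3*x^3 - 33*x^2 - 72*x + 88)/(x^6 + 24*x^4 + 192*x^2 + 512)
Second-derivative test at each critical point:
  f''(-0.9641) = 0.3485 > 0 → local minimum
  f''(8.2975) = -0.0047 < 0 → local maximum

Critical points: x = 11/3 - sqrt(193)/3 ≈ -0.9641 (local minimum); x = 11/3 + sqrt(193)/3 ≈ 8.2975 (local maximum)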